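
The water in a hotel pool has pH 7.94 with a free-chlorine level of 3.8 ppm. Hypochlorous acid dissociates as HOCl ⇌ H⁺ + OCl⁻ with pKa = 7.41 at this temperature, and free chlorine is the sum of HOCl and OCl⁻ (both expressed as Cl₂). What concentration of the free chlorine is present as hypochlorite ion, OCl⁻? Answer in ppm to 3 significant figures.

2.93 ppm

[OCl⁻]/[HOCl] = 10^(pH − pKa) = 10^(7.94 − 7.41) = 10^0.53 = 3.388.
Fraction as HOCl = 1 / (1 + 3.388) = 0.2279.
OCl⁻ = (1 − 0.2279) × 3.8 ppm = 2.934 ppm.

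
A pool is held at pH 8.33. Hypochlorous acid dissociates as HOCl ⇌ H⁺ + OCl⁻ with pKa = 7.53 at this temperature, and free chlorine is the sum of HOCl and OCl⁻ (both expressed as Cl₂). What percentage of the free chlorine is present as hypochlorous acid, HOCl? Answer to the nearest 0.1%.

[OCl⁻]/[HOCl] = 10^(pH − pKa) = 10^(8.33 − 7.53) = 10^0.80 = 6.31.
Fraction as HOCl = 1 / (1 + 6.31) = 0.1368.

13.7%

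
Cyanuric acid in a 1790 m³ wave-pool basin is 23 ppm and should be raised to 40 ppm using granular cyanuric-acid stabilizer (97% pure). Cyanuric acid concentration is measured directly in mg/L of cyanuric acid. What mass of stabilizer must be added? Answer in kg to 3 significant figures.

31.4 kg

Volume: 1790 m³ = 1,790,000 L.
CYA to add: (40 − 23) = 17 mg/L × 1,790,000 L = 30,430 g cyanuric acid.
At 97% purity: 30,430 / 0.97 = 31,370 g product.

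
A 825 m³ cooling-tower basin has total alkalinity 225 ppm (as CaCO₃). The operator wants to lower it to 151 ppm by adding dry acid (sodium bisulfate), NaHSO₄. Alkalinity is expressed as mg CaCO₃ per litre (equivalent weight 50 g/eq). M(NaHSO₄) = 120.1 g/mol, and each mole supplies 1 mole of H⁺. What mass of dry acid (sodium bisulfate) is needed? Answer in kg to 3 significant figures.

Volume: 825 m³ = 825,000 L.
Alkalinity to neutralize: (225 − 151) = 74 mg/L as CaCO₃ × 825,000 L = 61,050 g as CaCO₃.
Equivalents of H⁺ required: 61,050 ÷ 50 g/eq = 1221 eq = 1221 mol NaHSO₄.
Mass of NaHSO₄: 1221 × 120.1 = 146,600 g.

147 kg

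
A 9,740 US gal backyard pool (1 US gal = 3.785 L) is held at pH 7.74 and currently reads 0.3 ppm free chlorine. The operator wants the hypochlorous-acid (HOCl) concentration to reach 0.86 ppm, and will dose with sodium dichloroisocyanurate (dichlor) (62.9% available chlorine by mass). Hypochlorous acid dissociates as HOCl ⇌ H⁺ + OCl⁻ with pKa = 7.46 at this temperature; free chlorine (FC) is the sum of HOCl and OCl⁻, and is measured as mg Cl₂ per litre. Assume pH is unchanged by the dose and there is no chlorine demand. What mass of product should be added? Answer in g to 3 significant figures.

129 g

Volume: 9,740 US gal × 3.785 L/gal = 36,866 L.
[OCl⁻]/[HOCl] = 10^(pH − pKa) = 10^(7.74 − 7.46) = 1.905; fraction as HOCl = 1/(1 + 1.905) = 0.3442.
Free chlorine required for 0.86 ppm HOCl: 0.86 / 0.3442 = 2.499 ppm.
FC to add: 2.499 − 0.3 = 2.199 mg/L as Cl₂.
Cl₂ equivalent: 2.199 mg/L × 36,866 L = 81.06 g.
Product at 62.9% available Cl: 81.06 / 0.629 = 128.9 g.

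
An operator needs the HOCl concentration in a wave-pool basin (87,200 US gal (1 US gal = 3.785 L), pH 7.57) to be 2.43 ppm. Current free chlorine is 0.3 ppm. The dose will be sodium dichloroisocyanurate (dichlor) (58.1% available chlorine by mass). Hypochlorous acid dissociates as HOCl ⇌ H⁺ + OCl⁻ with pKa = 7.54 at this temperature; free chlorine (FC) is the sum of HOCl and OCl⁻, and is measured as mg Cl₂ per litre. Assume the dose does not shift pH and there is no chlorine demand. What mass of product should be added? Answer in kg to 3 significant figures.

2.69 kg

Volume: 87,200 US gal × 3.785 L/gal = 330,052 L.
[OCl⁻]/[HOCl] = 10^(pH − pKa) = 10^(7.57 − 7.54) = 1.072; fraction as HOCl = 1/(1 + 1.072) = 0.4827.
Free chlorine required for 2.43 ppm HOCl: 2.43 / 0.4827 = 5.034 ppm.
FC to add: 5.034 − 0.3 = 4.734 mg/L as Cl₂.
Cl₂ equivalent: 4.734 mg/L × 330,052 L = 1562 g.
Product at 58.1% available Cl: 1562 / 0.581 = 2689 g.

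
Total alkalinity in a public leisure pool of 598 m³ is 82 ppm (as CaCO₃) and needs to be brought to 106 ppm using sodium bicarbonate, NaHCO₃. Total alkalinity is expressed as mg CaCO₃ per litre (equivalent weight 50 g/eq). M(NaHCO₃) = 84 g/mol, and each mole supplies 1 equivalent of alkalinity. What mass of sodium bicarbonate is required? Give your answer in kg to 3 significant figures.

Volume: 598 m³ = 598,000 L.
Alkalinity to add: (106 − 82) = 24 mg/L as CaCO₃ × 598,000 L = 14,350 g as CaCO₃.
Equivalents: 14,350 g ÷ 50 g/eq = 287 eq.
NaHCO₃ supplies 1 eq per mole → 287 mol.
Mass: 287 mol × 84 g/mol = 24,110 g.

24.1 kg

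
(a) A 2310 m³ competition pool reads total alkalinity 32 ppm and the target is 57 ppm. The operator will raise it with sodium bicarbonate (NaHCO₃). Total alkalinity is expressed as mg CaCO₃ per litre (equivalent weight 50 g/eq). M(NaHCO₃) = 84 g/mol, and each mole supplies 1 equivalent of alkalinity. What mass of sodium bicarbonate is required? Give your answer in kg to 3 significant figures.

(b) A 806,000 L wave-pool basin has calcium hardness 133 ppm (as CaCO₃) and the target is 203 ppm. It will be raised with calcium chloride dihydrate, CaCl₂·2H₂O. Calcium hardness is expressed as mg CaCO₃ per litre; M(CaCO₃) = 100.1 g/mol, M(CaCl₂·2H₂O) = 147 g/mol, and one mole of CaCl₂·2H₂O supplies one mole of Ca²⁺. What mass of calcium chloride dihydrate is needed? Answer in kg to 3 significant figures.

(a) 97.0 kg; (b) 82.9 kg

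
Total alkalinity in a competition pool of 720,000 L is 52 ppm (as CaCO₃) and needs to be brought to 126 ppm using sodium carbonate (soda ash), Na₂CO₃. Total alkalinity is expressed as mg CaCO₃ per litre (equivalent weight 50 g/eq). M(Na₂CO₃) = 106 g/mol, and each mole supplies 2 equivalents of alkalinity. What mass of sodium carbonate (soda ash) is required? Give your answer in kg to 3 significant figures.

Alkalinity to add: (126 − 52) = 74 mg/L as CaCO₃ × 720,000 L = 53,280 g as CaCO₃.
Equivalents: 53,280 g ÷ 50 g/eq = 1066 eq.
Each mole of Na₂CO₃ supplies 2 eq, so 1066 / 2 = 532.8 mol.
Mass: 532.8 mol × 106 g/mol = 56,480 g.

56.5 kg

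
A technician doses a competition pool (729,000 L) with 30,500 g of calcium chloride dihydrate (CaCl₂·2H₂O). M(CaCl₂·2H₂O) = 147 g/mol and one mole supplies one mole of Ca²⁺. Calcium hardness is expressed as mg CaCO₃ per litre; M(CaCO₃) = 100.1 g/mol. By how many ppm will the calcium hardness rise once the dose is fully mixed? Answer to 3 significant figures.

Moles of Ca²⁺: 30,500 g ÷ 147 g/mol = 207.5 mol.
As CaCO₃: 207.5 mol × 100.1 g/mol = 20,770 g.
Rise: 20,770 g / 729,000 L × 1000 = 28.49 mg/L.

28.5 ppm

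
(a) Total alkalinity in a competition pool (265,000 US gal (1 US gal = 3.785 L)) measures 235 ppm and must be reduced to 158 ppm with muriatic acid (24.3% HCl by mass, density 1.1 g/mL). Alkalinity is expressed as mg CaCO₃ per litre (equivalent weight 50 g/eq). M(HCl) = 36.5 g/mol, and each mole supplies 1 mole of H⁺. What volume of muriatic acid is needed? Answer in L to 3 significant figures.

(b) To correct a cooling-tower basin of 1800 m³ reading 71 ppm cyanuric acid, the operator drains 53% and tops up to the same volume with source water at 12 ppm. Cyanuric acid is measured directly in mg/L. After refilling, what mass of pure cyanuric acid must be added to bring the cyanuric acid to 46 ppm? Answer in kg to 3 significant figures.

(a) Volume: 265,000 US gal × 3.785 L/gal = 1,003,025 L.
(a) Alkalinity to neutralize: (235 − 158) = 77 mg/L as CaCO₃ × 1,003,025 L = 77,230 g as CaCO₃.
(a) Equivalents of H⁺ required: 77,230 ÷ 50 g/eq = 1545 eq = 1545 mol HCl.
(a) Mass of HCl: 1545 × 36.5 = 56,380 g.
(a) Mass of 24.3% solution: 56,380 / 0.243 = 232,000 g.
(a) Volume: 232,000 g ÷ 1.1 g/mL = 210,900 mL.

(b) Volume: 1800 m³ = 1,800,000 L.
(b) After draining 53% and refilling: 71 × 0.47 + 12 × 0.53 = 39.73 ppm.
(b) Deficit to target: 46 − 39.73 = 6.27 mg/L.
(b) Mass: 6.27 mg/L × 1,800,000 L = 11,290 g cyanuric acid.

(a) 211 L; (b) 11.3 kg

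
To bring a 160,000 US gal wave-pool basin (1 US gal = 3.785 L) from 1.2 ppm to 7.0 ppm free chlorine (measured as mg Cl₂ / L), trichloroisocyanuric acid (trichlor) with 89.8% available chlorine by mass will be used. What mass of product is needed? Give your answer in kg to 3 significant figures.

Volume: 160,000 US gal × 3.785 L/gal = 605,600 L.
Chlorine deficit: 7.0 − 1.2 = 5.8 ppm = 5.8 mg/L as Cl₂.
Cl₂ equivalent needed: 5.8 mg/L × 605,600 L = 3,512,000 mg = 3512 g.
Product at 89.8% available chlorine: 3512 / 0.898 = 3911 g.

3.91 kg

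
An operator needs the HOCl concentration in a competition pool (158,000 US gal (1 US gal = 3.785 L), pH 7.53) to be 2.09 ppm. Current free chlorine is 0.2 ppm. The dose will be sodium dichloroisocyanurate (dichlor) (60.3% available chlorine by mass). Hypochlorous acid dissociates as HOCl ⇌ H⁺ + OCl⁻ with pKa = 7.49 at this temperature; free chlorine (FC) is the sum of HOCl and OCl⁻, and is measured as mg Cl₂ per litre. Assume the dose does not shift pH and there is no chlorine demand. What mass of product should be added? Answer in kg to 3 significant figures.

4.15 kg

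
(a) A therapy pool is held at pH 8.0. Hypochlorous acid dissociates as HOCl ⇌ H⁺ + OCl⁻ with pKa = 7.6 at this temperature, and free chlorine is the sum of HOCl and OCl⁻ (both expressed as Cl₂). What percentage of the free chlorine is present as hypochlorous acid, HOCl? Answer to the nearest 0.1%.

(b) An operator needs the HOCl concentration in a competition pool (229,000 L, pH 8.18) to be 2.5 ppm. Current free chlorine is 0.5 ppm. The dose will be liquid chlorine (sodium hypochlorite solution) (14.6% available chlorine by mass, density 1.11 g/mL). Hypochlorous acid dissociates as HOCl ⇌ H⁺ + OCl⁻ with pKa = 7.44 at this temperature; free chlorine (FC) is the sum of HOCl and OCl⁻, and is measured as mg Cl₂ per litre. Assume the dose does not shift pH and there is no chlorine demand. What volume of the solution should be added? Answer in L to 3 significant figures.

(a) [OCl⁻]/[HOCl] = 10^(pH − pKa) = 10^(8.0 − 7.6) = 10^0.40 = 2.512.
(a) Fraction as HOCl = 1 / (1 + 2.512) = 0.2847.

(b) [OCl⁻]/[HOCl] = 10^(pH − pKa) = 10^(8.18 − 7.44) = 5.495; fraction as HOCl = 1/(1 + 5.495) = 0.154.
(b) Free chlorine required for 2.5 ppm HOCl: 2.5 / 0.154 = 16.24 ppm.
(b) FC to add: 16.24 − 0.5 = 15.74 mg/L as Cl₂.
(b) Cl₂ equivalent: 15.74 mg/L × 229,000 L = 3604 g.
(b) Product at 14.6% available Cl: 3604 / 0.146 = 24,690 g.
(b) Volume: 24,690 g ÷ 1.11 g/mL = 22,240 mL.

(a) 28.5%; (b) 22.2 L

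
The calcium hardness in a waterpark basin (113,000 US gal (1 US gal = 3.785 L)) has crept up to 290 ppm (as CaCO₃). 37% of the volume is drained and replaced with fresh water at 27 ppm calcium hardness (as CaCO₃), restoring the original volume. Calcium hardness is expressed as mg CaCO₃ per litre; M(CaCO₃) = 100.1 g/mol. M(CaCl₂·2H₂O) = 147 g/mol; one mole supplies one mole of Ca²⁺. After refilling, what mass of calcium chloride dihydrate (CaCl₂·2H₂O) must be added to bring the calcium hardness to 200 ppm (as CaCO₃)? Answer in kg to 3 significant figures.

Volume: 113,000 US gal × 3.785 L/gal = 427,705 L.
After draining 37% and refilling: 290 × 0.63 + 27 × 0.37 = 192.69 ppm.
Deficit to target: 200 − 192.69 = 7.31 mg/L.
As CaCO₃: 7.31 mg/L × 427,705 L = 3127 g; ÷ 100.1 = 31.23 mol Ca²⁺.
Mass: 31.23 × 147 = 4591 g.

4.59 kg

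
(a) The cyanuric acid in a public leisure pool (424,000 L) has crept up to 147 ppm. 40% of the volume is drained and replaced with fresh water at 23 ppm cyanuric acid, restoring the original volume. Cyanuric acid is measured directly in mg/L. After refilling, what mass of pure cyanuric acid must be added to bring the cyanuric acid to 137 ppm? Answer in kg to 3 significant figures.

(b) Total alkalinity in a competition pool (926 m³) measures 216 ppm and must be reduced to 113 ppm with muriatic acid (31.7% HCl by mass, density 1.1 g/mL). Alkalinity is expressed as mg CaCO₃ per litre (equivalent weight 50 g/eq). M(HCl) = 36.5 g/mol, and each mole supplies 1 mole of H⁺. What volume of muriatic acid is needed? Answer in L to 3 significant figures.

(a) 16.8 kg; (b) 200 L

(a) After draining 40% and refilling: 147 × 0.60 + 23 × 0.40 = 97.4 ppm.
(a) Deficit to target: 137 − 97.4 = 39.6 mg/L.
(a) Mass: 39.6 mg/L × 424,000 L = 16,790 g cyanuric acid.

(b) Volume: 926 m³ = 926,000 L.
(b) Alkalinity to neutralize: (216 − 113) = 103 mg/L as CaCO₃ × 926,000 L = 95,380 g as CaCO₃.
(b) Equivalents of H⁺ required: 95,380 ÷ 50 g/eq = 1908 eq = 1908 mol HCl.
(b) Mass of HCl: 1908 × 36.5 = 69,630 g.
(b) Mass of 31.7% solution: 69,630 / 0.317 = 219,600 g.
(b) Volume: 219,600 g ÷ 1.1 g/mL = 199,700 mL.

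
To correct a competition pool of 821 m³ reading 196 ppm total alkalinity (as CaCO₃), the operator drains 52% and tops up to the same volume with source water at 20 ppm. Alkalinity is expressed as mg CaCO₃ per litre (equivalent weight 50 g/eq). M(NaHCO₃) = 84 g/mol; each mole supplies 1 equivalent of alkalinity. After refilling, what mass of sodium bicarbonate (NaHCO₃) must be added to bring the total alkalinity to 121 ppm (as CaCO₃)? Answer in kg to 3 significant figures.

22.8 kg

Volume: 821 m³ = 821,000 L.
After draining 52% and refilling: 196 × 0.48 + 20 × 0.52 = 104.48 ppm.
Deficit to target: 121 − 104.48 = 16.52 mg/L.
As CaCO₃: 16.52 mg/L × 821,000 L = 13,560 g; ÷ 50 g/eq ÷ 1 = 271.3 mol NaHCO₃.
Mass: 271.3 × 84 = 22,790 g.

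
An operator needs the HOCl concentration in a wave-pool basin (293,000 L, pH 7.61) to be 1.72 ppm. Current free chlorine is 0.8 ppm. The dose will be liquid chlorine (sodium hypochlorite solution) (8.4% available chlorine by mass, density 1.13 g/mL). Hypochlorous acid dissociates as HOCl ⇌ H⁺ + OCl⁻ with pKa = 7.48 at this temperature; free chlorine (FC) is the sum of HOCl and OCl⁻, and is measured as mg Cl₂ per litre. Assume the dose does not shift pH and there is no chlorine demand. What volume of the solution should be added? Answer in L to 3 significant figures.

10.0 L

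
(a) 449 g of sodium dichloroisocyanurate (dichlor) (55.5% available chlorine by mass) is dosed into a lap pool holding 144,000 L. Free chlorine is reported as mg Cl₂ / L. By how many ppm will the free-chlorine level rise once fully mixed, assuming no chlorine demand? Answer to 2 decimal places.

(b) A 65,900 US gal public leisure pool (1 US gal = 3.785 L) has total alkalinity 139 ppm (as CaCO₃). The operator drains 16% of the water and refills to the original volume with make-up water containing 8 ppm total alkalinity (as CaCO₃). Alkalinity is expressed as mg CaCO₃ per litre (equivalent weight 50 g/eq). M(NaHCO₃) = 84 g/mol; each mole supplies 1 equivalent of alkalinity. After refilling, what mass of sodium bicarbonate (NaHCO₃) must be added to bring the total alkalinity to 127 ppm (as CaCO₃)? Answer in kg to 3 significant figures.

(a) 1.73 ppm; (b) 3.75 kg

(a) Available chlorine delivered: 449 g × 0.555 = 249.2 g as Cl₂.
(a) Concentration rise: 249.2 g / 144,000 L = 1.731 mg/L = 1.73 ppm.

(b) Volume: 65,900 US gal × 3.785 L/gal = 249,432 L.
(b) After draining 16% and refilling: 139 × 0.84 + 8 × 0.16 = 118.04 ppm.
(b) Deficit to target: 127 − 118.04 = 8.96 mg/L.
(b) As CaCO₃: 8.96 mg/L × 249,432 L = 2235 g; ÷ 50 g/eq ÷ 1 = 44.7 mol NaHCO₃.
(b) Mass: 44.7 × 84 = 3755 g.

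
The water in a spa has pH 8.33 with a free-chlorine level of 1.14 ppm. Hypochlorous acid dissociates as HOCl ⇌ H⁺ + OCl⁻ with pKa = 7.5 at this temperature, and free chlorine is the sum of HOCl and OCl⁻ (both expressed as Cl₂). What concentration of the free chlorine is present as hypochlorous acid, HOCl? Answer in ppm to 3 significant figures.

0.147 ppm

[OCl⁻]/[HOCl] = 10^(pH − pKa) = 10^(8.33 − 7.5) = 10^0.83 = 6.761.
Fraction as HOCl = 1 / (1 + 6.761) = 0.1289.
HOCl = 0.1289 × 1.14 ppm = 0.1469 ppm.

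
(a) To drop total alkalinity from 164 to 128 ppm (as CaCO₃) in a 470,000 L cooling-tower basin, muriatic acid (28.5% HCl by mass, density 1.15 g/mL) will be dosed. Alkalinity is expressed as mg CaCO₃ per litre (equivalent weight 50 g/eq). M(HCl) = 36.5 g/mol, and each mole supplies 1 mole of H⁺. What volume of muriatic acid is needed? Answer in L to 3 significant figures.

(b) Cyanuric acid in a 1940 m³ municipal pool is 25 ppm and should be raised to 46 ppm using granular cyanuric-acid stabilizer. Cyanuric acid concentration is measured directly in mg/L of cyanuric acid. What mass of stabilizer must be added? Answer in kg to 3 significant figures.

(a) Alkalinity to neutralize: (164 − 128) = 36 mg/L as CaCO₃ × 470,000 L = 16,920 g as CaCO₃.
(a) Equivalents of H⁺ required: 16,920 ÷ 50 g/eq = 338.4 eq = 338.4 mol HCl.
(a) Mass of HCl: 338.4 × 36.5 = 12,350 g.
(a) Mass of 28.5% solution: 12,350 / 0.285 = 43,340 g.
(a) Volume: 43,340 g ÷ 1.15 g/mL = 37,690 mL.

(b) Volume: 1940 m³ = 1,940,000 L.
(b) CYA to add: (46 − 25) = 21 mg/L × 1,940,000 L = 40,740 g cyanuric acid.

(a) 37.7 L; (b) 40.7 kg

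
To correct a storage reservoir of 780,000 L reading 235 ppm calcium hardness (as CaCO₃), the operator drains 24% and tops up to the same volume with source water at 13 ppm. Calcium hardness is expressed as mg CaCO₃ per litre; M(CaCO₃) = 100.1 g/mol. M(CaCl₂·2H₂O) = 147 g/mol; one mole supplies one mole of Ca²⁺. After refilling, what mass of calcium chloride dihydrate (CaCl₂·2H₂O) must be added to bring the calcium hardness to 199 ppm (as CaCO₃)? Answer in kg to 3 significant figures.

After draining 24% and refilling: 235 × 0.76 + 13 × 0.24 = 181.72 ppm.
Deficit to target: 199 − 181.72 = 17.28 mg/L.
As CaCO₃: 17.28 mg/L × 780,000 L = 13,480 g; ÷ 100.1 = 134.6 mol Ca²⁺.
Mass: 134.6 × 147 = 19,790 g.

19.8 kg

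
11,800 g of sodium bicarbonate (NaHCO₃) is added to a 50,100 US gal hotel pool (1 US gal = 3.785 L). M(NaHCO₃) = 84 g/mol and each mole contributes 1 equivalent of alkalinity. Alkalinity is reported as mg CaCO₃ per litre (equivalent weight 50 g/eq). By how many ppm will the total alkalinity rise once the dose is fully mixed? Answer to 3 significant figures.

37.0 ppm

Volume: 50,100 US gal × 3.785 L/gal = 189,628 L.
Moles of NaHCO₃: 11,800 g ÷ 84 g/mol = 140.5 mol → 140.5 eq of alkalinity.
As CaCO₃: 140.5 eq × 50 g/eq = 7024 g.
Rise: 7024 g / 189,628 L × 1000 = 37.04 mg/L.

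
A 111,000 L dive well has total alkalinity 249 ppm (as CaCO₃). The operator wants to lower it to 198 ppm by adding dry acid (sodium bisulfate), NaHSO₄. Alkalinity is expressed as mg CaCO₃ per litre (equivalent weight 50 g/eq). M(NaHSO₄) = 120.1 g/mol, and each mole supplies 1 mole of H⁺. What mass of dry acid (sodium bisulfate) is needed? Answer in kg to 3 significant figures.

Alkalinity to neutralize: (249 − 198) = 51 mg/L as CaCO₃ × 111,000 L = 5661 g as CaCO₃.
Equivalents of H⁺ required: 5661 ÷ 50 g/eq = 113.2 eq = 113.2 mol NaHSO₄.
Mass of NaHSO₄: 113.2 × 120.1 = 13,600 g.

13.6 kg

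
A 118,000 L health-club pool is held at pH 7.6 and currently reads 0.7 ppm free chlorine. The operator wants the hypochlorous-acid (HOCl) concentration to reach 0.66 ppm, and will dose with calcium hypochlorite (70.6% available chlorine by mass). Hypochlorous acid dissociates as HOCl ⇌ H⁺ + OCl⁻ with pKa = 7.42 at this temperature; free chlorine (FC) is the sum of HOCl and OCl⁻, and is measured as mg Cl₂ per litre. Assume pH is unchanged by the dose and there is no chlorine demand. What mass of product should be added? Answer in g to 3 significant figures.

[OCl⁻]/[HOCl] = 10^(pH − pKa) = 10^(7.6 − 7.42) = 1.514; fraction as HOCl = 1/(1 + 1.514) = 0.3978.
Free chlorine required for 0.66 ppm HOCl: 0.66 / 0.3978 = 1.659 ppm.
FC to add: 1.659 − 0.7 = 0.959 mg/L as Cl₂.
Cl₂ equivalent: 0.959 mg/L × 118,000 L = 113.2 g.
Product at 70.6% available Cl: 113.2 / 0.706 = 160.3 g.

160 g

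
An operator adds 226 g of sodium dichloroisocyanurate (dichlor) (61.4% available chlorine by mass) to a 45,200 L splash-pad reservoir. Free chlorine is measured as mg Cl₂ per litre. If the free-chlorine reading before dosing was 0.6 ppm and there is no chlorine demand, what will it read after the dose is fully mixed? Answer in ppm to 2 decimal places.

3.67 ppm

Available chlorine delivered: 226 g × 0.614 = 138.8 g as Cl₂.
Concentration rise: 138.8 g / 45,200 L = 3.07 mg/L = 3.07 ppm.
Final FC: 0.6 + 3.07 = 3.67 ppm.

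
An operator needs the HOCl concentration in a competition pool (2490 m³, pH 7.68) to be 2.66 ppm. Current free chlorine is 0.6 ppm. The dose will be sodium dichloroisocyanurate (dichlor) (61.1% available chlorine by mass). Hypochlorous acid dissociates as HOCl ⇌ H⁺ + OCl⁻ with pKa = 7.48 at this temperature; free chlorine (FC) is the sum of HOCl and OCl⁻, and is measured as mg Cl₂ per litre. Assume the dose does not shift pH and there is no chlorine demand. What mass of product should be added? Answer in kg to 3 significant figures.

25.6 kg

Volume: 2490 m³ = 2,490,000 L.
[OCl⁻]/[HOCl] = 10^(pH − pKa) = 10^(7.68 − 7.48) = 1.585; fraction as HOCl = 1/(1 + 1.585) = 0.3869.
Free chlorine required for 2.66 ppm HOCl: 2.66 / 0.3869 = 6.876 ppm.
FC to add: 6.876 − 0.6 = 6.276 mg/L as Cl₂.
Cl₂ equivalent: 6.276 mg/L × 2,490,000 L = 15,630 g.
Product at 61.1% available Cl: 15,630 / 0.611 = 25,580 g.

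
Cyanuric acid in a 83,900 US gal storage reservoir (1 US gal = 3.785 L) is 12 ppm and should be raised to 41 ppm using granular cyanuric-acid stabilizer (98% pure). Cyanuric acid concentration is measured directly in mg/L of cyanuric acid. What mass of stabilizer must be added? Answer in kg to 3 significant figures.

9.40 kg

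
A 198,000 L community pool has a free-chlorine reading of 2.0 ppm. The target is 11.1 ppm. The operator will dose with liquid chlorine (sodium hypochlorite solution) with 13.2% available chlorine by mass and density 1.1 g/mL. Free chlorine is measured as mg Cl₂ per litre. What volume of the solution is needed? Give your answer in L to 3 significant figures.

12.4 L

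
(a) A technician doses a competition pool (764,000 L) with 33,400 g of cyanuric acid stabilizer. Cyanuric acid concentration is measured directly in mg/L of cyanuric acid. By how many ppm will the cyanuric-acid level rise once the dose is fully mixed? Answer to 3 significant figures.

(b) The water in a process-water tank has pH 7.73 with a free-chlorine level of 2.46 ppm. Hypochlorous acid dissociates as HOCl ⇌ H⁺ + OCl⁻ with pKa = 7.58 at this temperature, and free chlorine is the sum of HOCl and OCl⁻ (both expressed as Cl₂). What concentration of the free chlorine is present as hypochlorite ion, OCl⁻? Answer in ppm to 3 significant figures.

(a) Rise: 33,400 g / 764,000 L × 1000 = 43.72 mg/L.

(b) [OCl⁻]/[HOCl] = 10^(pH − pKa) = 10^(7.73 − 7.58) = 10^0.15 = 1.413.
(b) Fraction as HOCl = 1 / (1 + 1.413) = 0.4145.
(b) OCl⁻ = (1 − 0.4145) × 2.46 ppm = 1.44 ppm.

(a) 43.7 ppm; (b) 1.44 ppm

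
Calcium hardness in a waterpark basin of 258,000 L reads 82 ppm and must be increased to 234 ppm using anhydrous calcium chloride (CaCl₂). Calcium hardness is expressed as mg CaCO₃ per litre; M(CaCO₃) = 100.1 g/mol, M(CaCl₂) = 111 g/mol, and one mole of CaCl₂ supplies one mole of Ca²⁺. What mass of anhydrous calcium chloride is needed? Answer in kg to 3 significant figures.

43.5 kg

Hardness to add: (234 − 82) = 152 mg/L as CaCO₃ × 258,000 L = 39,220 g as CaCO₃.
Moles of Ca²⁺ (1 mol Ca²⁺ ≡ 1 mol CaCO₃): 39,220 / 100.1 g/mol = 391.8 mol.
Mass of CaCl₂: 391.8 × 111 = 43,490 g.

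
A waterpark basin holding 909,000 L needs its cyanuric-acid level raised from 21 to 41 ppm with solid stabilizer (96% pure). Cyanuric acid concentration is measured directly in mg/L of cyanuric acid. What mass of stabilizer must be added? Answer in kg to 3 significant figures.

CYA to add: (41 − 21) = 20 mg/L × 909,000 L = 18,180 g cyanuric acid.
At 96% purity: 18,180 / 0.96 = 18,940 g product.

18.9 kg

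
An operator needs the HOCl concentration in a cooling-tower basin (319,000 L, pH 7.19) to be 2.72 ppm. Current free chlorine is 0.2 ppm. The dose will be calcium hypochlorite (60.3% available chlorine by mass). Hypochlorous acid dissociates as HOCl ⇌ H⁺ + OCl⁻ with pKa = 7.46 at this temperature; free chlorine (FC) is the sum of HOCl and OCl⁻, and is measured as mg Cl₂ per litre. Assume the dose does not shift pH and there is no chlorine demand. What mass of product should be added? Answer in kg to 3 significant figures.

2.11 kg

[OCl⁻]/[HOCl] = 10^(pH − pKa) = 10^(7.19 − 7.46) = 0.537; fraction as HOCl = 1/(1 + 0.537) = 0.6506.
Free chlorine required for 2.72 ppm HOCl: 2.72 / 0.6506 = 4.181 ppm.
FC to add: 4.181 − 0.2 = 3.981 mg/L as Cl₂.
Cl₂ equivalent: 3.981 mg/L × 319,000 L = 1270 g.
Product at 60.3% available Cl: 1270 / 0.603 = 2106 g.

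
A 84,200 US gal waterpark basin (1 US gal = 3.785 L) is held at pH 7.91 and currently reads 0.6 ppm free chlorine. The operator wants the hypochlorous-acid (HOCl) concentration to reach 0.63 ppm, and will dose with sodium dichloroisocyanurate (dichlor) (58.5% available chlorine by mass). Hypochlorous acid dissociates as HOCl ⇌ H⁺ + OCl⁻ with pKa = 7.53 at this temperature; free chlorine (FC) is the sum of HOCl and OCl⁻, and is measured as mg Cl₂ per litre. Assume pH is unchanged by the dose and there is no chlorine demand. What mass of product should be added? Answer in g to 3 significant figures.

840 g

Volume: 84,200 US gal × 3.785 L/gal = 318,697 L.
[OCl⁻]/[HOCl] = 10^(pH − pKa) = 10^(7.91 − 7.53) = 2.399; fraction as HOCl = 1/(1 + 2.399) = 0.2942.
Free chlorine required for 0.63 ppm HOCl: 0.63 / 0.2942 = 2.141 ppm.
FC to add: 2.141 − 0.6 = 1.541 mg/L as Cl₂.
Cl₂ equivalent: 1.541 mg/L × 318,697 L = 491.2 g.
Product at 58.5% available Cl: 491.2 / 0.585 = 839.7 g.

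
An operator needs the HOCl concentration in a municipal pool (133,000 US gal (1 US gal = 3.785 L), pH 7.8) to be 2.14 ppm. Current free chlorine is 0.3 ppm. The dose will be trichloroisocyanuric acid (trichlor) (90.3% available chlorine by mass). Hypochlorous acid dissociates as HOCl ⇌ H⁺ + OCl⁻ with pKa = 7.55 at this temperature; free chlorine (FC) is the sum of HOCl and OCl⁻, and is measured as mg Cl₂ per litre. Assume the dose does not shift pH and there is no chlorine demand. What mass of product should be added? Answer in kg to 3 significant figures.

Volume: 133,000 US gal × 3.785 L/gal = 503,405 L.
[OCl⁻]/[HOCl] = 10^(pH − pKa) = 10^(7.8 − 7.55) = 1.778; fraction as HOCl = 1/(1 + 1.778) = 0.3599.
Free chlorine required for 2.14 ppm HOCl: 2.14 / 0.3599 = 5.946 ppm.
FC to add: 5.946 − 0.3 = 5.646 mg/L as Cl₂.
Cl₂ equivalent: 5.646 mg/L × 503,405 L = 2842 g.
Product at 90.3% available Cl: 2842 / 0.903 = 3147 g.

3.15 kg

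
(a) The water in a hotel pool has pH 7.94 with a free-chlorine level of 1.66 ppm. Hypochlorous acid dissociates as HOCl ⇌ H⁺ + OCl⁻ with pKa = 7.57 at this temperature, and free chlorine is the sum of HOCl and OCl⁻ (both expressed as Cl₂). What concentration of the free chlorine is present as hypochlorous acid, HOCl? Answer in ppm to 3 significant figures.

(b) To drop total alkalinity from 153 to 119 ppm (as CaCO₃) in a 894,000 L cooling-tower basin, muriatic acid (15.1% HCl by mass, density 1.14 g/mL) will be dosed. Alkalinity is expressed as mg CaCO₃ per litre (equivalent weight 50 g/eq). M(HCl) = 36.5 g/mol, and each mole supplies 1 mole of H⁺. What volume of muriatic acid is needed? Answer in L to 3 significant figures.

(a) 0.496 ppm; (b) 129 L

(a) [OCl⁻]/[HOCl] = 10^(pH − pKa) = 10^(7.94 − 7.57) = 10^0.37 = 2.344.
(a) Fraction as HOCl = 1 / (1 + 2.344) = 0.299.
(a) HOCl = 0.299 × 1.66 ppm = 0.4964 ppm.

(b) Alkalinity to neutralize: (153 − 119) = 34 mg/L as CaCO₃ × 894,000 L = 30,400 g as CaCO₃.
(b) Equivalents of H⁺ required: 30,400 ÷ 50 g/eq = 607.9 eq = 607.9 mol HCl.
(b) Mass of HCl: 607.9 × 36.5 = 22,190 g.
(b) Mass of 15.1% solution: 22,190 / 0.151 = 146,900 g.
(b) Volume: 146,900 g ÷ 1.14 g/mL = 128,900 mL.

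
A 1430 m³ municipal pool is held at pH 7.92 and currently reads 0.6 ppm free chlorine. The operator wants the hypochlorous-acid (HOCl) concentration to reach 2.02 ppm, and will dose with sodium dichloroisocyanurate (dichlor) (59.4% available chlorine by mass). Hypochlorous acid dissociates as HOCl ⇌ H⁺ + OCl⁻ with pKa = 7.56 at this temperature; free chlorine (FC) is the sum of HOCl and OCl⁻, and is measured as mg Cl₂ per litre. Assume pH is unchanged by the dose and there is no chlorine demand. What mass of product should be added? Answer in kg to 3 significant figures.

14.6 kg

Volume: 1430 m³ = 1,430,000 L.
[OCl⁻]/[HOCl] = 10^(pH − pKa) = 10^(7.92 − 7.56) = 2.291; fraction as HOCl = 1/(1 + 2.291) = 0.3039.
Free chlorine required for 2.02 ppm HOCl: 2.02 / 0.3039 = 6.648 ppm.
FC to add: 6.648 − 0.6 = 6.048 mg/L as Cl₂.
Cl₂ equivalent: 6.048 mg/L × 1,430,000 L = 8648 g.
Product at 59.4% available Cl: 8648 / 0.594 = 14,560 g.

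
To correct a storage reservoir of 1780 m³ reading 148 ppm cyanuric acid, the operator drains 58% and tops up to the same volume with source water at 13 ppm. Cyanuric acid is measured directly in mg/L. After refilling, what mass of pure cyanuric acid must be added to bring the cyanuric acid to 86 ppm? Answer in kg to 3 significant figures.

Volume: 1780 m³ = 1,780,000 L.
After draining 58% and refilling: 148 × 0.42 + 13 × 0.58 = 69.7 ppm.
Deficit to target: 86 − 69.7 = 16.3 mg/L.
Mass: 16.3 mg/L × 1,780,000 L = 29,010 g cyanuric acid.

29.0 kg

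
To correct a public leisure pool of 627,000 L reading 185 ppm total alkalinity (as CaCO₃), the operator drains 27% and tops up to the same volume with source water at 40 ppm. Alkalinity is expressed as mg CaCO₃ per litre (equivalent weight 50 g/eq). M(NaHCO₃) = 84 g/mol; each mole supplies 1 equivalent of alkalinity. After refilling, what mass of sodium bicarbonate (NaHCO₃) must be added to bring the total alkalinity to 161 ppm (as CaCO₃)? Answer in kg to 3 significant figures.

16.0 kg

After draining 27% and refilling: 185 × 0.73 + 40 × 0.27 = 145.85 ppm.
Deficit to target: 161 − 145.85 = 15.15 mg/L.
As CaCO₃: 15.15 mg/L × 627,000 L = 9499 g; ÷ 50 g/eq ÷ 1 = 190 mol NaHCO₃.
Mass: 190 × 84 = 15,960 g.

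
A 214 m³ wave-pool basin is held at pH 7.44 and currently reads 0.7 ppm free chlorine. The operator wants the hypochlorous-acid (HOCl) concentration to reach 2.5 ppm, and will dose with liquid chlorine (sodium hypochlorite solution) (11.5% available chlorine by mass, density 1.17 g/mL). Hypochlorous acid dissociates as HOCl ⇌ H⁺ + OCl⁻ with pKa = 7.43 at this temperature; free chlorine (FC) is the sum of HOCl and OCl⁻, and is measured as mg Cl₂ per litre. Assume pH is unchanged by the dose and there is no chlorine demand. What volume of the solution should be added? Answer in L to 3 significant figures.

6.93 L

Volume: 214 m³ = 214,000 L.
[OCl⁻]/[HOCl] = 10^(pH − pKa) = 10^(7.44 − 7.43) = 1.023; fraction as HOCl = 1/(1 + 1.023) = 0.4942.
Free chlorine required for 2.5 ppm HOCl: 2.5 / 0.4942 = 5.058 ppm.
FC to add: 5.058 − 0.7 = 4.358 mg/L as Cl₂.
Cl₂ equivalent: 4.358 mg/L × 214,000 L = 932.7 g.
Product at 11.5% available Cl: 932.7 / 0.115 = 8110 g.
Volume: 8110 g ÷ 1.17 g/mL = 6932 mL.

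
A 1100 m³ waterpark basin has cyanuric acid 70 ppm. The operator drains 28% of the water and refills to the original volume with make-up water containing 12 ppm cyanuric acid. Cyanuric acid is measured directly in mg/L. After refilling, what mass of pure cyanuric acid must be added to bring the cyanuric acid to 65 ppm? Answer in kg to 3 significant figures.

Volume: 1100 m³ = 1,100,000 L.
After draining 28% and refilling: 70 × 0.72 + 12 × 0.28 = 53.76 ppm.
Deficit to target: 65 − 53.76 = 11.24 mg/L.
Mass: 11.24 mg/L × 1,100,000 L = 12,360 g cyanuric acid.

12.4 kg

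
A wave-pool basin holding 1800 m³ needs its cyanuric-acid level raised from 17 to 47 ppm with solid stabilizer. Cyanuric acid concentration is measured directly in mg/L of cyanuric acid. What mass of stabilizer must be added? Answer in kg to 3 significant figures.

Volume: 1800 m³ = 1,800,000 L.
CYA to add: (47 − 17) = 30 mg/L × 1,800,000 L = 54,000 g cyanuric acid.

54.0 kg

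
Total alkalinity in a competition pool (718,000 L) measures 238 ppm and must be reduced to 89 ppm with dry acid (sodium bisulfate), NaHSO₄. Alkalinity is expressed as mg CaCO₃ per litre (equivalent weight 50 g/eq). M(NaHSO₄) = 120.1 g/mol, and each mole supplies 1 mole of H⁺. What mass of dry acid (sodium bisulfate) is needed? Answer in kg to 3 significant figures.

257 kg

Alkalinity to neutralize: (238 − 89) = 149 mg/L as CaCO₃ × 718,000 L = 107,000 g as CaCO₃.
Equivalents of H⁺ required: 107,000 ÷ 50 g/eq = 2140 eq = 2140 mol NaHSO₄.
Mass of NaHSO₄: 2140 × 120.1 = 257,000 g.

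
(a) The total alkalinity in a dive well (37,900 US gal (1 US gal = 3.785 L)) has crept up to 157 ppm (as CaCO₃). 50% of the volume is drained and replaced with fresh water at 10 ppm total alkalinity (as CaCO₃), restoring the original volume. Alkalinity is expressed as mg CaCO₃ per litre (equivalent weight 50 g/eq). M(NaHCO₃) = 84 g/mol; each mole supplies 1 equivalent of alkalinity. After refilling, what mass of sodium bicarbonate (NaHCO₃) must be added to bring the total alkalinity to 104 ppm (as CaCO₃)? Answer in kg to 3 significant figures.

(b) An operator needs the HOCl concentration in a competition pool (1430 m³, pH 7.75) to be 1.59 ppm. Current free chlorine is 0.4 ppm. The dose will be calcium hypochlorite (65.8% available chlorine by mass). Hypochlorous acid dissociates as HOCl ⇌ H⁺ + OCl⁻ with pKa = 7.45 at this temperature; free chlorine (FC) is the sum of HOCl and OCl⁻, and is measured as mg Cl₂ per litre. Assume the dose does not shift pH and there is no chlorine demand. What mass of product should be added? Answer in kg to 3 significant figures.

(a) 4.94 kg; (b) 9.48 kg

(a) Volume: 37,900 US gal × 3.785 L/gal = 143,452 L.
(a) After draining 50% and refilling: 157 × 0.50 + 10 × 0.50 = 83.5 ppm.
(a) Deficit to target: 104 − 83.5 = 20.5 mg/L.
(a) As CaCO₃: 20.5 mg/L × 143,452 L = 2941 g; ÷ 50 g/eq ÷ 1 = 58.82 mol NaHCO₃.
(a) Mass: 58.82 × 84 = 4940 g.

(b) Volume: 1430 m³ = 1,430,000 L.
(b) [OCl⁻]/[HOCl] = 10^(pH − pKa) = 10^(7.75 − 7.45) = 1.995; fraction as HOCl = 1/(1 + 1.995) = 0.3339.
(b) Free chlorine required for 1.59 ppm HOCl: 1.59 / 0.3339 = 4.762 ppm.
(b) FC to add: 4.762 − 0.4 = 4.362 mg/L as Cl₂.
(b) Cl₂ equivalent: 4.362 mg/L × 1,430,000 L = 6238 g.
(b) Product at 65.8% available Cl: 6238 / 0.658 = 9481 g.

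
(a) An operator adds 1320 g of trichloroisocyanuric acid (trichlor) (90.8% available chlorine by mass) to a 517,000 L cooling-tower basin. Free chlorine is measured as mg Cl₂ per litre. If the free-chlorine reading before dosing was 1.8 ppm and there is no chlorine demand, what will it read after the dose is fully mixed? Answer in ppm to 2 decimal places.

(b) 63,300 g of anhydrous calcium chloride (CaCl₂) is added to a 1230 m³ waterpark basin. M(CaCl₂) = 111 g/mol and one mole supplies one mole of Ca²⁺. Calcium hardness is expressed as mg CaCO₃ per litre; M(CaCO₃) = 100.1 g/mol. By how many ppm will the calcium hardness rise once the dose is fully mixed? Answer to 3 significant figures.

(a) Available chlorine delivered: 1320 g × 0.908 = 1199 g as Cl₂.
(a) Concentration rise: 1199 g / 517,000 L = 2.318 mg/L = 2.32 ppm.
(a) Final FC: 1.8 + 2.32 = 4.12 ppm.

(b) Volume: 1230 m³ = 1,230,000 L.
(b) Moles of Ca²⁺: 63,300 g ÷ 111 g/mol = 570.3 mol.
(b) As CaCO₃: 570.3 mol × 100.1 g/mol = 57,080 g.
(b) Rise: 57,080 g / 1,230,000 L × 1000 = 46.41 mg/L.

(a) 4.12 ppm; (b) 46.4 ppm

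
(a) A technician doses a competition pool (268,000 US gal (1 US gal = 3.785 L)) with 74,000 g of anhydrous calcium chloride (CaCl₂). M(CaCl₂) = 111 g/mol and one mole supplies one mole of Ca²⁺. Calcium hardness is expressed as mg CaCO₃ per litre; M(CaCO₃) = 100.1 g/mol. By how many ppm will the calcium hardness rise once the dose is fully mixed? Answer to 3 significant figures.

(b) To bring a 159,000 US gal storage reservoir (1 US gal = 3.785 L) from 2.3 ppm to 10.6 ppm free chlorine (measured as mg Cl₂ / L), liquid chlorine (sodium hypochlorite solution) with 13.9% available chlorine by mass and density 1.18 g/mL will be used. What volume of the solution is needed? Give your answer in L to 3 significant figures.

(a) Volume: 268,000 US gal × 3.785 L/gal = 1,014,380 L.
(a) Moles of Ca²⁺: 74,000 g ÷ 111 g/mol = 666.7 mol.
(a) As CaCO₃: 666.7 mol × 100.1 g/mol = 66,730 g.
(a) Rise: 66,730 g / 1,014,380 L × 1000 = 65.79 mg/L.

(b) Volume: 159,000 US gal × 3.785 L/gal = 601,815 L.
(b) Chlorine deficit: 10.6 − 2.3 = 8.3 ppm = 8.3 mg/L as Cl₂.
(b) Cl₂ equivalent needed: 8.3 mg/L × 601,815 L = 4,995,000 mg = 4995 g.
(b) Product at 13.9% available chlorine: 4995 / 0.139 = 35,940 g.
(b) Volume at density 1.18 g/mL: 35,940 g ÷ 1.18 g/mL = 30,450 mL.

(a) 65.8 ppm; (b) 30.5 L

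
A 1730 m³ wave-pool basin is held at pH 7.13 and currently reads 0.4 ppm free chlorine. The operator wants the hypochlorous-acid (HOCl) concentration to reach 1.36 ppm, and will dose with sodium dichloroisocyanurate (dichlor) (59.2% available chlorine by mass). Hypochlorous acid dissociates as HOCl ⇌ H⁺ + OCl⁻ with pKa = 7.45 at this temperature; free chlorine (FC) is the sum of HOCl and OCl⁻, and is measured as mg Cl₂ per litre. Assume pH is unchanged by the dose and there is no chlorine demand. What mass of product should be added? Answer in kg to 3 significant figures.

Volume: 1730 m³ = 1,730,000 L.
[OCl⁻]/[HOCl] = 10^(pH − pKa) = 10^(7.13 − 7.45) = 0.4786; fraction as HOCl = 1/(1 + 0.4786) = 0.6763.
Free chlorine required for 1.36 ppm HOCl: 1.36 / 0.6763 = 2.011 ppm.
FC to add: 2.011 − 0.4 = 1.611 mg/L as Cl₂.
Cl₂ equivalent: 1.611 mg/L × 1,730,000 L = 2787 g.
Product at 59.2% available Cl: 2787 / 0.592 = 4708 g.

4.71 kg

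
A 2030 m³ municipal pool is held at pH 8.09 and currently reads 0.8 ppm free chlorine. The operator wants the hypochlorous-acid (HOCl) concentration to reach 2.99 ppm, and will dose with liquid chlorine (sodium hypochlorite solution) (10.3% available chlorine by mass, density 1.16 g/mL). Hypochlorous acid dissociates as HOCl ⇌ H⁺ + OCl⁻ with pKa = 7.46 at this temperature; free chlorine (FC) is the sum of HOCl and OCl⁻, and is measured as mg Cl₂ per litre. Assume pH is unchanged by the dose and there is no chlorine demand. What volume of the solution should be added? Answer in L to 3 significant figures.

Volume: 2030 m³ = 2,030,000 L.
[OCl⁻]/[HOCl] = 10^(pH − pKa) = 10^(8.09 − 7.46) = 4.266; fraction as HOCl = 1/(1 + 4.266) = 0.1899.
Free chlorine required for 2.99 ppm HOCl: 2.99 / 0.1899 = 15.74 ppm.
FC to add: 15.74 − 0.8 = 14.94 mg/L as Cl₂.
Cl₂ equivalent: 14.94 mg/L × 2,030,000 L = 30,340 g.
Product at 10.3% available Cl: 30,340 / 0.103 = 294,500 g.
Volume: 294,500 g ÷ 1.16 g/mL = 253,900 mL.

254 L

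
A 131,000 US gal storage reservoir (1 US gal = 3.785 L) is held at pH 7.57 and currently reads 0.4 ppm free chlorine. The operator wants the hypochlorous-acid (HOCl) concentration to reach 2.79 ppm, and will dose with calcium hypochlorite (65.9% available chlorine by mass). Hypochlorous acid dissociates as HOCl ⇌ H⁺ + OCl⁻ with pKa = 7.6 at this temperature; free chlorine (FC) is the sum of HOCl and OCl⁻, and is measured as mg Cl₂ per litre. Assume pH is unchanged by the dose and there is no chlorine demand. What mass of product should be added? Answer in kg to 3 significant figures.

3.76 kg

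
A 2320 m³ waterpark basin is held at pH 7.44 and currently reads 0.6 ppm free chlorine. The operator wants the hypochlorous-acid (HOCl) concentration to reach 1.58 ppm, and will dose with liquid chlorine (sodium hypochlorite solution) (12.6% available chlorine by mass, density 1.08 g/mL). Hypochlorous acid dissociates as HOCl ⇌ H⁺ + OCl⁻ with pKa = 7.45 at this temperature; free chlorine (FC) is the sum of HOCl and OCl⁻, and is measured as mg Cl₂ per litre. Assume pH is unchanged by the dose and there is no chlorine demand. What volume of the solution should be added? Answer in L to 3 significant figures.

Volume: 2320 m³ = 2,320,000 L.
[OCl⁻]/[HOCl] = 10^(pH − pKa) = 10^(7.44 − 7.45) = 0.9772; fraction as HOCl = 1/(1 + 0.9772) = 0.5058.
Free chlorine required for 1.58 ppm HOCl: 1.58 / 0.5058 = 3.124 ppm.
FC to add: 3.124 − 0.6 = 2.524 mg/L as Cl₂.
Cl₂ equivalent: 2.524 mg/L × 2,320,000 L = 5856 g.
Product at 12.6% available Cl: 5856 / 0.126 = 46,470 g.
Volume: 46,470 g ÷ 1.08 g/mL = 43,030 mL.

43.0 L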